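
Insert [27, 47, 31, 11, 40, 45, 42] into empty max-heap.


Insert 27: [27]
Insert 47: [47, 27]
Insert 31: [47, 27, 31]
Insert 11: [47, 27, 31, 11]
Insert 40: [47, 40, 31, 11, 27]
Insert 45: [47, 40, 45, 11, 27, 31]
Insert 42: [47, 40, 45, 11, 27, 31, 42]

Final heap: [47, 40, 45, 11, 27, 31, 42]


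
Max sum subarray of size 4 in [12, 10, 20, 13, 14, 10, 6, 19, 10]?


[0:4]: 55
[1:5]: 57
[2:6]: 57
[3:7]: 43
[4:8]: 49
[5:9]: 45

Max: 57 at [1:5]


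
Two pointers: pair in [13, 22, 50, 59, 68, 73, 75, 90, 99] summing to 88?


lo=0(13)+hi=8(99)=112
lo=0(13)+hi=7(90)=103
lo=0(13)+hi=6(75)=88

Yes: 13+75=88


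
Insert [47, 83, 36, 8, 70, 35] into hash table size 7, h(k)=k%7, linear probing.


Insert 47: h=5 -> slot 5
Insert 83: h=6 -> slot 6
Insert 36: h=1 -> slot 1
Insert 8: h=1, 1 probes -> slot 2
Insert 70: h=0 -> slot 0
Insert 35: h=0, 3 probes -> slot 3

Table: [70, 36, 8, 35, None, 47, 83]


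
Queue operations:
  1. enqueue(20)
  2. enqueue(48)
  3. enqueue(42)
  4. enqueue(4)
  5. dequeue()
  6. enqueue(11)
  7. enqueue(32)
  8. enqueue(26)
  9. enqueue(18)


enqueue(20) -> [20]
enqueue(48) -> [20, 48]
enqueue(42) -> [20, 48, 42]
enqueue(4) -> [20, 48, 42, 4]
dequeue()->20, [48, 42, 4]
enqueue(11) -> [48, 42, 4, 11]
enqueue(32) -> [48, 42, 4, 11, 32]
enqueue(26) -> [48, 42, 4, 11, 32, 26]
enqueue(18) -> [48, 42, 4, 11, 32, 26, 18]

Final queue: [48, 42, 4, 11, 32, 26, 18]


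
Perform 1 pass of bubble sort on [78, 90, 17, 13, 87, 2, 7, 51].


Initial: [78, 90, 17, 13, 87, 2, 7, 51]
Pass 1: [78, 17, 13, 87, 2, 7, 51, 90] (6 swaps)

After 1 pass: [78, 17, 13, 87, 2, 7, 51, 90]


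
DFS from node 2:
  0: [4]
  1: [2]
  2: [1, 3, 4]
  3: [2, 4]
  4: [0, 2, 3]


Visit 2, push [4, 3, 1]
Visit 1, push []
Visit 3, push [4]
Visit 4, push [0]
Visit 0, push []

DFS order: [2, 1, 3, 4, 0]


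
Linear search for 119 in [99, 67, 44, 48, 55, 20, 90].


i=0: 99!=119
i=1: 67!=119
i=2: 44!=119
i=3: 48!=119
i=4: 55!=119
i=5: 20!=119
i=6: 90!=119

Not found, 7 comps


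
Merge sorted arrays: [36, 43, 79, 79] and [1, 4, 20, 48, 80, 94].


Take 1 from B
Take 4 from B
Take 20 from B
Take 36 from A
Take 43 from A
Take 48 from B
Take 79 from A
Take 79 from A

Merged: [1, 4, 20, 36, 43, 48, 79, 79, 80, 94]


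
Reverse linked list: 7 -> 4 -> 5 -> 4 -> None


Step 1: curr=7, set curr.next=prev(None) | reversed so far: 7
Step 2: curr=4, set curr.next=prev(7) | reversed so far: 4 -> 7
Step 3: curr=5, set curr.next=prev(4) | reversed so far: 5 -> 4 -> 7
Step 4: curr=4, set curr.next=prev(5) | reversed so far: 4 -> 5 -> 4 -> 7

4 -> 5 -> 4 -> 7 -> None


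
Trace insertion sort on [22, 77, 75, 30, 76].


Initial: [22, 77, 75, 30, 76]
Insert 77: [22, 77, 75, 30, 76]
Insert 75: [22, 75, 77, 30, 76]
Insert 30: [22, 30, 75, 77, 76]
Insert 76: [22, 30, 75, 76, 77]

Sorted: [22, 30, 75, 76, 77]


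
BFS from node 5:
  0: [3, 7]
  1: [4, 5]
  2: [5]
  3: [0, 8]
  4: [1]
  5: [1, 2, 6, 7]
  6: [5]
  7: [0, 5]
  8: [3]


Visit 5, enqueue [1, 2, 6, 7]
Visit 1, enqueue [4]
Visit 2, enqueue []
Visit 6, enqueue []
Visit 7, enqueue [0]
Visit 4, enqueue []
Visit 0, enqueue [3]
Visit 3, enqueue [8]
Visit 8, enqueue []

BFS order: [5, 1, 2, 6, 7, 4, 0, 3, 8]


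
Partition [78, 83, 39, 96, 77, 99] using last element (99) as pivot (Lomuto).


Pivot: 99
  78 <= 99: advance i (no swap)
  83 <= 99: advance i (no swap)
  39 <= 99: advance i (no swap)
  96 <= 99: advance i (no swap)
  77 <= 99: advance i (no swap)
Place pivot at 5: [78, 83, 39, 96, 77, 99]

Partitioned: [78, 83, 39, 96, 77, 99]


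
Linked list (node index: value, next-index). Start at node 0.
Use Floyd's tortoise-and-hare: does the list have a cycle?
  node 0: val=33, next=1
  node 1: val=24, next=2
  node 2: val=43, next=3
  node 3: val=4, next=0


Floyd's tortoise (slow, +1) and hare (fast, +2):
  init: slow=0, fast=0
  step 1: slow=1, fast=2
  step 2: slow=2, fast=0
  step 3: slow=3, fast=2
  step 4: slow=0, fast=0
  slow == fast at node 0: cycle detected

Cycle: yes


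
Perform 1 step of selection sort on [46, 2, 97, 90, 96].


Initial: [46, 2, 97, 90, 96]
Step 1: min=2 at 1
  Swap: [2, 46, 97, 90, 96]

After 1 step: [2, 46, 97, 90, 96]


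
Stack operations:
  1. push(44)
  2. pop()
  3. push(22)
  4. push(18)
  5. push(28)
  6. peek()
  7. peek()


push(44) -> [44]
pop()->44, []
push(22) -> [22]
push(18) -> [22, 18]
push(28) -> [22, 18, 28]
peek()->28
peek()->28

Final stack: [22, 18, 28]


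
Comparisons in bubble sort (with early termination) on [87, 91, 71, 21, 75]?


Algorithm: bubble sort (with early termination)
Input: [87, 91, 71, 21, 75]
Sorted: [21, 71, 75, 87, 91]

10


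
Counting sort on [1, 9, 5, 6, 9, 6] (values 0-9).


Input: [1, 9, 5, 6, 9, 6]
Counts: [0, 1, 0, 0, 0, 1, 2, 0, 0, 2]

Sorted: [1, 5, 6, 6, 9, 9]


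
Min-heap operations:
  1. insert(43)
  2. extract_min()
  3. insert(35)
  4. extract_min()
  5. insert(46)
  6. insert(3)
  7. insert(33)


insert(43) -> [43]
extract_min()->43, []
insert(35) -> [35]
extract_min()->35, []
insert(46) -> [46]
insert(3) -> [3, 46]
insert(33) -> [3, 46, 33]

Final heap: [3, 46, 33]


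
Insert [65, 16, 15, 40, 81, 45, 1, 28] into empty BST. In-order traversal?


Insert 65: root
Insert 16: L from 65
Insert 15: L from 65 -> L from 16
Insert 40: L from 65 -> R from 16
Insert 81: R from 65
Insert 45: L from 65 -> R from 16 -> R from 40
Insert 1: L from 65 -> L from 16 -> L from 15
Insert 28: L from 65 -> R from 16 -> L from 40

In-order: [1, 15, 16, 28, 40, 45, 65, 81]


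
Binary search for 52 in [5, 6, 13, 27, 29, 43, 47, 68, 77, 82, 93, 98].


Step 1: lo=0, hi=11, mid=5, val=43
Step 2: lo=6, hi=11, mid=8, val=77
Step 3: lo=6, hi=7, mid=6, val=47
Step 4: lo=7, hi=7, mid=7, val=68

Not found


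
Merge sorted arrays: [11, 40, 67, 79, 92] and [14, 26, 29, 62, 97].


Take 11 from A
Take 14 from B
Take 26 from B
Take 29 from B
Take 40 from A
Take 62 from B
Take 67 from A
Take 79 from A
Take 92 from A

Merged: [11, 14, 26, 29, 40, 62, 67, 79, 92, 97]


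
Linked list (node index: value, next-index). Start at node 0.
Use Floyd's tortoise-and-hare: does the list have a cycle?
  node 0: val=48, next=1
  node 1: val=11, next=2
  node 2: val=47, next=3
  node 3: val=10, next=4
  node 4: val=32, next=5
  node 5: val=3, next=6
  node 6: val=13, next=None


Floyd's tortoise (slow, +1) and hare (fast, +2):
  init: slow=0, fast=0
  step 1: slow=1, fast=2
  step 2: slow=2, fast=4
  step 3: slow=3, fast=6
  step 4: fast -> None, no cycle

Cycle: no


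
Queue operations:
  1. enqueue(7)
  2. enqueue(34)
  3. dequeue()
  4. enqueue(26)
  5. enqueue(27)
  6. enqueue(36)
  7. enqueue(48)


enqueue(7) -> [7]
enqueue(34) -> [7, 34]
dequeue()->7, [34]
enqueue(26) -> [34, 26]
enqueue(27) -> [34, 26, 27]
enqueue(36) -> [34, 26, 27, 36]
enqueue(48) -> [34, 26, 27, 36, 48]

Final queue: [34, 26, 27, 36, 48]


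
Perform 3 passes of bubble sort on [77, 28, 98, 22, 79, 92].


Initial: [77, 28, 98, 22, 79, 92]
Pass 1: [28, 77, 22, 79, 92, 98] (4 swaps)
Pass 2: [28, 22, 77, 79, 92, 98] (1 swaps)
Pass 3: [22, 28, 77, 79, 92, 98] (1 swaps)

After 3 passes: [22, 28, 77, 79, 92, 98]


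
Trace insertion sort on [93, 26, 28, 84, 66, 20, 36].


Initial: [93, 26, 28, 84, 66, 20, 36]
Insert 26: [26, 93, 28, 84, 66, 20, 36]
Insert 28: [26, 28, 93, 84, 66, 20, 36]
Insert 84: [26, 28, 84, 93, 66, 20, 36]
Insert 66: [26, 28, 66, 84, 93, 20, 36]
Insert 20: [20, 26, 28, 66, 84, 93, 36]
Insert 36: [20, 26, 28, 36, 66, 84, 93]

Sorted: [20, 26, 28, 36, 66, 84, 93]


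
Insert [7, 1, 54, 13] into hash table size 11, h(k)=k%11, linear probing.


Insert 7: h=7 -> slot 7
Insert 1: h=1 -> slot 1
Insert 54: h=10 -> slot 10
Insert 13: h=2 -> slot 2

Table: [None, 1, 13, None, None, None, None, 7, None, None, 54]


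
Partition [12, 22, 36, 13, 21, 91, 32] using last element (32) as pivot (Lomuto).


Pivot: 32
  12 <= 32: advance i (no swap)
  22 <= 32: advance i (no swap)
  13 <= 32: swap -> [12, 22, 13, 36, 21, 91, 32]
  21 <= 32: swap -> [12, 22, 13, 21, 36, 91, 32]
Place pivot at 4: [12, 22, 13, 21, 32, 91, 36]

Partitioned: [12, 22, 13, 21, 32, 91, 36]


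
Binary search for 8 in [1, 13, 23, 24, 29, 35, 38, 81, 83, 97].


Step 1: lo=0, hi=9, mid=4, val=29
Step 2: lo=0, hi=3, mid=1, val=13
Step 3: lo=0, hi=0, mid=0, val=1

Not found


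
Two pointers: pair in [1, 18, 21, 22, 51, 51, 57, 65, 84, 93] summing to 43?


lo=0(1)+hi=9(93)=94
lo=0(1)+hi=8(84)=85
lo=0(1)+hi=7(65)=66
lo=0(1)+hi=6(57)=58
lo=0(1)+hi=5(51)=52
lo=0(1)+hi=4(51)=52
lo=0(1)+hi=3(22)=23
lo=1(18)+hi=3(22)=40
lo=2(21)+hi=3(22)=43

Yes: 21+22=43


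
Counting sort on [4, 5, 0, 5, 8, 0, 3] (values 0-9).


Input: [4, 5, 0, 5, 8, 0, 3]
Counts: [2, 0, 0, 1, 1, 2, 0, 0, 1, 0]

Sorted: [0, 0, 3, 4, 5, 5, 8]


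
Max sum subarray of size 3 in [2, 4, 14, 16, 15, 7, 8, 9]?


[0:3]: 20
[1:4]: 34
[2:5]: 45
[3:6]: 38
[4:7]: 30
[5:8]: 24

Max: 45 at [2:5]


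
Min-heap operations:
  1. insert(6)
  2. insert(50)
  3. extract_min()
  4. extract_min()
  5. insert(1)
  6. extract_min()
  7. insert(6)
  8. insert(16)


insert(6) -> [6]
insert(50) -> [6, 50]
extract_min()->6, [50]
extract_min()->50, []
insert(1) -> [1]
extract_min()->1, []
insert(6) -> [6]
insert(16) -> [6, 16]

Final heap: [6, 16]


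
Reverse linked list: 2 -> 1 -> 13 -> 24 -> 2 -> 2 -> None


Step 1: curr=2, set curr.next=prev(None) | reversed so far: 2
Step 2: curr=1, set curr.next=prev(2) | reversed so far: 1 -> 2
Step 3: curr=13, set curr.next=prev(1) | reversed so far: 13 -> 1 -> 2
Step 4: curr=24, set curr.next=prev(13) | reversed so far: 24 -> 13 -> 1 -> 2
Step 5: curr=2, set curr.next=prev(24) | reversed so far: 2 -> 24 -> 13 -> 1 -> 2
Step 6: curr=2, set curr.next=prev(2) | reversed so far: 2 -> 2 -> 24 -> 13 -> 1 -> 2

2 -> 2 -> 24 -> 13 -> 1 -> 2 -> None


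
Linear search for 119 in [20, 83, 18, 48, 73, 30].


i=0: 20!=119
i=1: 83!=119
i=2: 18!=119
i=3: 48!=119
i=4: 73!=119
i=5: 30!=119

Not found, 6 comps


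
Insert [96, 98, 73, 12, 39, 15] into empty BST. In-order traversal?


Insert 96: root
Insert 98: R from 96
Insert 73: L from 96
Insert 12: L from 96 -> L from 73
Insert 39: L from 96 -> L from 73 -> R from 12
Insert 15: L from 96 -> L from 73 -> R from 12 -> L from 39

In-order: [12, 15, 39, 73, 96, 98]


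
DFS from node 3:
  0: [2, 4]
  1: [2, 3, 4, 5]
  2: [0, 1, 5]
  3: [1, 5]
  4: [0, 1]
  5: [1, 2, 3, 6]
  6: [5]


Visit 3, push [5, 1]
Visit 1, push [5, 4, 2]
Visit 2, push [5, 0]
Visit 0, push [4]
Visit 4, push []
Visit 5, push [6]
Visit 6, push []

DFS order: [3, 1, 2, 0, 4, 5, 6]


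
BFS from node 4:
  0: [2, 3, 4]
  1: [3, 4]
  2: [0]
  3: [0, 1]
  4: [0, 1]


Visit 4, enqueue [0, 1]
Visit 0, enqueue [2, 3]
Visit 1, enqueue []
Visit 2, enqueue []
Visit 3, enqueue []

BFS order: [4, 0, 1, 2, 3]


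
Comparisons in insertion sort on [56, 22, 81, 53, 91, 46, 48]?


Algorithm: insertion sort
Input: [56, 22, 81, 53, 91, 46, 48]
Sorted: [22, 46, 48, 53, 56, 81, 91]

16


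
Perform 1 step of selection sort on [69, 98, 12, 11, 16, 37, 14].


Initial: [69, 98, 12, 11, 16, 37, 14]
Step 1: min=11 at 3
  Swap: [11, 98, 12, 69, 16, 37, 14]

After 1 step: [11, 98, 12, 69, 16, 37, 14]


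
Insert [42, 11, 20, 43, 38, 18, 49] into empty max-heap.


Insert 42: [42]
Insert 11: [42, 11]
Insert 20: [42, 11, 20]
Insert 43: [43, 42, 20, 11]
Insert 38: [43, 42, 20, 11, 38]
Insert 18: [43, 42, 20, 11, 38, 18]
Insert 49: [49, 42, 43, 11, 38, 18, 20]

Final heap: [49, 42, 43, 11, 38, 18, 20]


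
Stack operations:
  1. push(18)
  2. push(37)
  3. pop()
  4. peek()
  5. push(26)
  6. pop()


push(18) -> [18]
push(37) -> [18, 37]
pop()->37, [18]
peek()->18
push(26) -> [18, 26]
pop()->26, [18]

Final stack: [18]


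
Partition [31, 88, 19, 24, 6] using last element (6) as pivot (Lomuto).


Pivot: 6
Place pivot at 0: [6, 88, 19, 24, 31]

Partitioned: [6, 88, 19, 24, 31]


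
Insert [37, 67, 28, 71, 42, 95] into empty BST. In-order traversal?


Insert 37: root
Insert 67: R from 37
Insert 28: L from 37
Insert 71: R from 37 -> R from 67
Insert 42: R from 37 -> L from 67
Insert 95: R from 37 -> R from 67 -> R from 71

In-order: [28, 37, 42, 67, 71, 95]


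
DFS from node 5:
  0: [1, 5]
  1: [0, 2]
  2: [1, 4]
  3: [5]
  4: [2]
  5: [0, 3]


Visit 5, push [3, 0]
Visit 0, push [1]
Visit 1, push [2]
Visit 2, push [4]
Visit 4, push []
Visit 3, push []

DFS order: [5, 0, 1, 2, 4, 3]


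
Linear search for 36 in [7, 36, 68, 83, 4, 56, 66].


i=0: 7!=36
i=1: 36==36 found!

Found at 1, 2 comps


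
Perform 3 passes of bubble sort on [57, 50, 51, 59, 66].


Initial: [57, 50, 51, 59, 66]
Pass 1: [50, 51, 57, 59, 66] (2 swaps)
Pass 2: [50, 51, 57, 59, 66] (0 swaps)
Pass 3: [50, 51, 57, 59, 66] (0 swaps)

After 3 passes: [50, 51, 57, 59, 66]


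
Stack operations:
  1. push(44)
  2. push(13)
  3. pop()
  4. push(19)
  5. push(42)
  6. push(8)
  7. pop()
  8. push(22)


push(44) -> [44]
push(13) -> [44, 13]
pop()->13, [44]
push(19) -> [44, 19]
push(42) -> [44, 19, 42]
push(8) -> [44, 19, 42, 8]
pop()->8, [44, 19, 42]
push(22) -> [44, 19, 42, 22]

Final stack: [44, 19, 42, 22]


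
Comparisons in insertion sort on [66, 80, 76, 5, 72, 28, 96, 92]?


Algorithm: insertion sort
Input: [66, 80, 76, 5, 72, 28, 96, 92]
Sorted: [5, 28, 66, 72, 76, 80, 92, 96]

17


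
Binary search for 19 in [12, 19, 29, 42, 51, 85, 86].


Step 1: lo=0, hi=6, mid=3, val=42
Step 2: lo=0, hi=2, mid=1, val=19

Found at index 1


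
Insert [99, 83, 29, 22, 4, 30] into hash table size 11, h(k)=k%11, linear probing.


Insert 99: h=0 -> slot 0
Insert 83: h=6 -> slot 6
Insert 29: h=7 -> slot 7
Insert 22: h=0, 1 probes -> slot 1
Insert 4: h=4 -> slot 4
Insert 30: h=8 -> slot 8

Table: [99, 22, None, None, 4, None, 83, 29, 30, None, None]


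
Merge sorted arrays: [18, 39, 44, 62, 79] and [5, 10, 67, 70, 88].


Take 5 from B
Take 10 from B
Take 18 from A
Take 39 from A
Take 44 from A
Take 62 from A
Take 67 from B
Take 70 from B
Take 79 from A

Merged: [5, 10, 18, 39, 44, 62, 67, 70, 79, 88]


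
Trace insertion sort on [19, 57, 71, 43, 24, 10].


Initial: [19, 57, 71, 43, 24, 10]
Insert 57: [19, 57, 71, 43, 24, 10]
Insert 71: [19, 57, 71, 43, 24, 10]
Insert 43: [19, 43, 57, 71, 24, 10]
Insert 24: [19, 24, 43, 57, 71, 10]
Insert 10: [10, 19, 24, 43, 57, 71]

Sorted: [10, 19, 24, 43, 57, 71]


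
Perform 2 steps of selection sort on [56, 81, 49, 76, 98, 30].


Initial: [56, 81, 49, 76, 98, 30]
Step 1: min=30 at 5
  Swap: [30, 81, 49, 76, 98, 56]
Step 2: min=49 at 2
  Swap: [30, 49, 81, 76, 98, 56]

After 2 steps: [30, 49, 81, 76, 98, 56]


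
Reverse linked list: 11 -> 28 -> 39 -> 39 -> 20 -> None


Step 1: curr=11, set curr.next=prev(None) | reversed so far: 11
Step 2: curr=28, set curr.next=prev(11) | reversed so far: 28 -> 11
Step 3: curr=39, set curr.next=prev(28) | reversed so far: 39 -> 28 -> 11
Step 4: curr=39, set curr.next=prev(39) | reversed so far: 39 -> 39 -> 28 -> 11
Step 5: curr=20, set curr.next=prev(39) | reversed so far: 20 -> 39 -> 39 -> 28 -> 11

20 -> 39 -> 39 -> 28 -> 11 -> None


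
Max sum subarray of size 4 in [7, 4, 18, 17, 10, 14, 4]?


[0:4]: 46
[1:5]: 49
[2:6]: 59
[3:7]: 45

Max: 59 at [2:6]


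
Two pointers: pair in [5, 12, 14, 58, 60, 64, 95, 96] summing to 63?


lo=0(5)+hi=7(96)=101
lo=0(5)+hi=6(95)=100
lo=0(5)+hi=5(64)=69
lo=0(5)+hi=4(60)=65
lo=0(5)+hi=3(58)=63

Yes: 5+58=63


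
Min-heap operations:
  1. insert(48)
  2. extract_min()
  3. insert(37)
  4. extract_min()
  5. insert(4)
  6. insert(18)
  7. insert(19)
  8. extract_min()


insert(48) -> [48]
extract_min()->48, []
insert(37) -> [37]
extract_min()->37, []
insert(4) -> [4]
insert(18) -> [4, 18]
insert(19) -> [4, 18, 19]
extract_min()->4, [18, 19]

Final heap: [18, 19]


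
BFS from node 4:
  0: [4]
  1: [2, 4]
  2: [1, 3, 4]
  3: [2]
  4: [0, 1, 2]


Visit 4, enqueue [0, 1, 2]
Visit 0, enqueue []
Visit 1, enqueue []
Visit 2, enqueue [3]
Visit 3, enqueue []

BFS order: [4, 0, 1, 2, 3]


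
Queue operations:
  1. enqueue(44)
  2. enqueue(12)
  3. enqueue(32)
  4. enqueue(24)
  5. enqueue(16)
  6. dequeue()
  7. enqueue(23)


enqueue(44) -> [44]
enqueue(12) -> [44, 12]
enqueue(32) -> [44, 12, 32]
enqueue(24) -> [44, 12, 32, 24]
enqueue(16) -> [44, 12, 32, 24, 16]
dequeue()->44, [12, 32, 24, 16]
enqueue(23) -> [12, 32, 24, 16, 23]

Final queue: [12, 32, 24, 16, 23]


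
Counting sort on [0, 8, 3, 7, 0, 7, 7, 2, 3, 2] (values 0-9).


Input: [0, 8, 3, 7, 0, 7, 7, 2, 3, 2]
Counts: [2, 0, 2, 2, 0, 0, 0, 3, 1, 0]

Sorted: [0, 0, 2, 2, 3, 3, 7, 7, 7, 8]


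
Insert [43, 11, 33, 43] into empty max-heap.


Insert 43: [43]
Insert 11: [43, 11]
Insert 33: [43, 11, 33]
Insert 43: [43, 43, 33, 11]

Final heap: [43, 43, 33, 11]


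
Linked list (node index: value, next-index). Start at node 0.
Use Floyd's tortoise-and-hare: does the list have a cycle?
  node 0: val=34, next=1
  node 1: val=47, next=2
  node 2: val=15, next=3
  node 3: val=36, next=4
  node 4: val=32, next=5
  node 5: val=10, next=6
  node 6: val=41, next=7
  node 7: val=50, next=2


Floyd's tortoise (slow, +1) and hare (fast, +2):
  init: slow=0, fast=0
  step 1: slow=1, fast=2
  step 2: slow=2, fast=4
  step 3: slow=3, fast=6
  step 4: slow=4, fast=2
  step 5: slow=5, fast=4
  step 6: slow=6, fast=6
  slow == fast at node 6: cycle detected

Cycle: yes


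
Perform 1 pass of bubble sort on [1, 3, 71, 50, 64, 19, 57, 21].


Initial: [1, 3, 71, 50, 64, 19, 57, 21]
Pass 1: [1, 3, 50, 64, 19, 57, 21, 71] (5 swaps)

After 1 pass: [1, 3, 50, 64, 19, 57, 21, 71]


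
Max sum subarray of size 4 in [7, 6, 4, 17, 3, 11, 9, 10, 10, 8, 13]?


[0:4]: 34
[1:5]: 30
[2:6]: 35
[3:7]: 40
[4:8]: 33
[5:9]: 40
[6:10]: 37
[7:11]: 41

Max: 41 at [7:11]


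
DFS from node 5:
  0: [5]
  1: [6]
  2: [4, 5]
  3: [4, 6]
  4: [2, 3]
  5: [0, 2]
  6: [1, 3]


Visit 5, push [2, 0]
Visit 0, push []
Visit 2, push [4]
Visit 4, push [3]
Visit 3, push [6]
Visit 6, push [1]
Visit 1, push []

DFS order: [5, 0, 2, 4, 3, 6, 1]


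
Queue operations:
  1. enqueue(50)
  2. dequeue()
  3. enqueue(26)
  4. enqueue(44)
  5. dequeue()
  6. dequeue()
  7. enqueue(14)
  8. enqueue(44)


enqueue(50) -> [50]
dequeue()->50, []
enqueue(26) -> [26]
enqueue(44) -> [26, 44]
dequeue()->26, [44]
dequeue()->44, []
enqueue(14) -> [14]
enqueue(44) -> [14, 44]

Final queue: [14, 44]


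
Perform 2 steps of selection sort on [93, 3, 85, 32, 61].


Initial: [93, 3, 85, 32, 61]
Step 1: min=3 at 1
  Swap: [3, 93, 85, 32, 61]
Step 2: min=32 at 3
  Swap: [3, 32, 85, 93, 61]

After 2 steps: [3, 32, 85, 93, 61]


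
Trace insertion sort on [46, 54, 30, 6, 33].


Initial: [46, 54, 30, 6, 33]
Insert 54: [46, 54, 30, 6, 33]
Insert 30: [30, 46, 54, 6, 33]
Insert 6: [6, 30, 46, 54, 33]
Insert 33: [6, 30, 33, 46, 54]

Sorted: [6, 30, 33, 46, 54]


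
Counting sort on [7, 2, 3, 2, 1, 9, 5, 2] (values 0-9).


Input: [7, 2, 3, 2, 1, 9, 5, 2]
Counts: [0, 1, 3, 1, 0, 1, 0, 1, 0, 1]

Sorted: [1, 2, 2, 2, 3, 5, 7, 9]


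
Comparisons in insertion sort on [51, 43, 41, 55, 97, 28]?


Algorithm: insertion sort
Input: [51, 43, 41, 55, 97, 28]
Sorted: [28, 41, 43, 51, 55, 97]

10


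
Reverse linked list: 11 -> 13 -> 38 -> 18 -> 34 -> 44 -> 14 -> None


Step 1: curr=11, set curr.next=prev(None) | reversed so far: 11
Step 2: curr=13, set curr.next=prev(11) | reversed so far: 13 -> 11
Step 3: curr=38, set curr.next=prev(13) | reversed so far: 38 -> 13 -> 11
Step 4: curr=18, set curr.next=prev(38) | reversed so far: 18 -> 38 -> 13 -> 11
Step 5: curr=34, set curr.next=prev(18) | reversed so far: 34 -> 18 -> 38 -> 13 -> 11
Step 6: curr=44, set curr.next=prev(34) | reversed so far: 44 -> 34 -> 18 -> 38 -> 13 -> 11
Step 7: curr=14, set curr.next=prev(44) | reversed so far: 14 -> 44 -> 34 -> 18 -> 38 -> 13 -> 11

14 -> 44 -> 34 -> 18 -> 38 -> 13 -> 11 -> None


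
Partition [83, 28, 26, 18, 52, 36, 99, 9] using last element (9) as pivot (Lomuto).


Pivot: 9
Place pivot at 0: [9, 28, 26, 18, 52, 36, 99, 83]

Partitioned: [9, 28, 26, 18, 52, 36, 99, 83]


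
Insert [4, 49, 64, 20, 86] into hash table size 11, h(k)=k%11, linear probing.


Insert 4: h=4 -> slot 4
Insert 49: h=5 -> slot 5
Insert 64: h=9 -> slot 9
Insert 20: h=9, 1 probes -> slot 10
Insert 86: h=9, 2 probes -> slot 0

Table: [86, None, None, None, 4, 49, None, None, None, 64, 20]


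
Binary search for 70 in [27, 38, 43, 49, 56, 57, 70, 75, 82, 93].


Step 1: lo=0, hi=9, mid=4, val=56
Step 2: lo=5, hi=9, mid=7, val=75
Step 3: lo=5, hi=6, mid=5, val=57
Step 4: lo=6, hi=6, mid=6, val=70

Found at index 6


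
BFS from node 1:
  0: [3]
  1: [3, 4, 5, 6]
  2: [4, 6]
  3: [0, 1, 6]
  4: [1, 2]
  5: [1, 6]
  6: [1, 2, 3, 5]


Visit 1, enqueue [3, 4, 5, 6]
Visit 3, enqueue [0]
Visit 4, enqueue [2]
Visit 5, enqueue []
Visit 6, enqueue []
Visit 0, enqueue []
Visit 2, enqueue []

BFS order: [1, 3, 4, 5, 6, 0, 2]


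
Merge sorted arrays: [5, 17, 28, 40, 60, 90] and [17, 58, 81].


Take 5 from A
Take 17 from A
Take 17 from B
Take 28 from A
Take 40 from A
Take 58 from B
Take 60 from A
Take 81 from B

Merged: [5, 17, 17, 28, 40, 58, 60, 81, 90]


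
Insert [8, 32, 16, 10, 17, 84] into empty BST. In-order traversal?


Insert 8: root
Insert 32: R from 8
Insert 16: R from 8 -> L from 32
Insert 10: R from 8 -> L from 32 -> L from 16
Insert 17: R from 8 -> L from 32 -> R from 16
Insert 84: R from 8 -> R from 32

In-order: [8, 10, 16, 17, 32, 84]


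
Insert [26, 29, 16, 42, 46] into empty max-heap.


Insert 26: [26]
Insert 29: [29, 26]
Insert 16: [29, 26, 16]
Insert 42: [42, 29, 16, 26]
Insert 46: [46, 42, 16, 26, 29]

Final heap: [46, 42, 16, 26, 29]


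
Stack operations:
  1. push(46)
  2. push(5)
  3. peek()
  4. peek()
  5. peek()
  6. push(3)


push(46) -> [46]
push(5) -> [46, 5]
peek()->5
peek()->5
peek()->5
push(3) -> [46, 5, 3]

Final stack: [46, 5, 3]


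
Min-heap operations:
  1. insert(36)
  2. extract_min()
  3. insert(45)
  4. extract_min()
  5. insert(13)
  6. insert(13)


insert(36) -> [36]
extract_min()->36, []
insert(45) -> [45]
extract_min()->45, []
insert(13) -> [13]
insert(13) -> [13, 13]

Final heap: [13, 13]


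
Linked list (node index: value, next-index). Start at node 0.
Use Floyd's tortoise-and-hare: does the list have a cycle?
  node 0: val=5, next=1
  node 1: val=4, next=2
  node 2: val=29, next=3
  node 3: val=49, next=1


Floyd's tortoise (slow, +1) and hare (fast, +2):
  init: slow=0, fast=0
  step 1: slow=1, fast=2
  step 2: slow=2, fast=1
  step 3: slow=3, fast=3
  slow == fast at node 3: cycle detected

Cycle: yes


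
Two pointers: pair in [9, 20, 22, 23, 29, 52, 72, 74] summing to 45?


lo=0(9)+hi=7(74)=83
lo=0(9)+hi=6(72)=81
lo=0(9)+hi=5(52)=61
lo=0(9)+hi=4(29)=38
lo=1(20)+hi=4(29)=49
lo=1(20)+hi=3(23)=43
lo=2(22)+hi=3(23)=45

Yes: 22+23=45


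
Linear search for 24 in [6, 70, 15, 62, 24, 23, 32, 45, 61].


i=0: 6!=24
i=1: 70!=24
i=2: 15!=24
i=3: 62!=24
i=4: 24==24 found!

Found at 4, 5 comps


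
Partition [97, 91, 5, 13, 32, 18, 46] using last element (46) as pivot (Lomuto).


Pivot: 46
  5 <= 46: swap -> [5, 91, 97, 13, 32, 18, 46]
  13 <= 46: swap -> [5, 13, 97, 91, 32, 18, 46]
  32 <= 46: swap -> [5, 13, 32, 91, 97, 18, 46]
  18 <= 46: swap -> [5, 13, 32, 18, 97, 91, 46]
Place pivot at 4: [5, 13, 32, 18, 46, 91, 97]

Partitioned: [5, 13, 32, 18, 46, 91, 97]


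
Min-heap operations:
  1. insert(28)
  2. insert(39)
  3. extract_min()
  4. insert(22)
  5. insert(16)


insert(28) -> [28]
insert(39) -> [28, 39]
extract_min()->28, [39]
insert(22) -> [22, 39]
insert(16) -> [16, 39, 22]

Final heap: [16, 39, 22]


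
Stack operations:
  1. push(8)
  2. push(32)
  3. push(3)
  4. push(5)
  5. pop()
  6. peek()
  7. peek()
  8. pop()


push(8) -> [8]
push(32) -> [8, 32]
push(3) -> [8, 32, 3]
push(5) -> [8, 32, 3, 5]
pop()->5, [8, 32, 3]
peek()->3
peek()->3
pop()->3, [8, 32]

Final stack: [8, 32]


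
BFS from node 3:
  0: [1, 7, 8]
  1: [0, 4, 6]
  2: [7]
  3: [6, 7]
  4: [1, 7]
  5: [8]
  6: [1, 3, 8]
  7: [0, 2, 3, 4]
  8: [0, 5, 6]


Visit 3, enqueue [6, 7]
Visit 6, enqueue [1, 8]
Visit 7, enqueue [0, 2, 4]
Visit 1, enqueue []
Visit 8, enqueue [5]
Visit 0, enqueue []
Visit 2, enqueue []
Visit 4, enqueue []
Visit 5, enqueue []

BFS order: [3, 6, 7, 1, 8, 0, 2, 4, 5]


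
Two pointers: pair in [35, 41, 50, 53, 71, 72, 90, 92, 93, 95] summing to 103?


lo=0(35)+hi=9(95)=130
lo=0(35)+hi=8(93)=128
lo=0(35)+hi=7(92)=127
lo=0(35)+hi=6(90)=125
lo=0(35)+hi=5(72)=107
lo=0(35)+hi=4(71)=106
lo=0(35)+hi=3(53)=88
lo=1(41)+hi=3(53)=94
lo=2(50)+hi=3(53)=103

Yes: 50+53=103


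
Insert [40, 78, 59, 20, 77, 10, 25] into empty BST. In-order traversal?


Insert 40: root
Insert 78: R from 40
Insert 59: R from 40 -> L from 78
Insert 20: L from 40
Insert 77: R from 40 -> L from 78 -> R from 59
Insert 10: L from 40 -> L from 20
Insert 25: L from 40 -> R from 20

In-order: [10, 20, 25, 40, 59, 77, 78]


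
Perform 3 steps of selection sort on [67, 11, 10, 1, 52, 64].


Initial: [67, 11, 10, 1, 52, 64]
Step 1: min=1 at 3
  Swap: [1, 11, 10, 67, 52, 64]
Step 2: min=10 at 2
  Swap: [1, 10, 11, 67, 52, 64]
Step 3: min=11 at 2
  Swap: [1, 10, 11, 67, 52, 64]

After 3 steps: [1, 10, 11, 67, 52, 64]


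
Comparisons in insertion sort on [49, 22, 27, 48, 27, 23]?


Algorithm: insertion sort
Input: [49, 22, 27, 48, 27, 23]
Sorted: [22, 23, 27, 27, 48, 49]

13


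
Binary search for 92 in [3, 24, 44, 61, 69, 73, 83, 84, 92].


Step 1: lo=0, hi=8, mid=4, val=69
Step 2: lo=5, hi=8, mid=6, val=83
Step 3: lo=7, hi=8, mid=7, val=84
Step 4: lo=8, hi=8, mid=8, val=92

Found at index 8


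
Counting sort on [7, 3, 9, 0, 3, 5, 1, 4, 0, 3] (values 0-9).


Input: [7, 3, 9, 0, 3, 5, 1, 4, 0, 3]
Counts: [2, 1, 0, 3, 1, 1, 0, 1, 0, 1]

Sorted: [0, 0, 1, 3, 3, 3, 4, 5, 7, 9]


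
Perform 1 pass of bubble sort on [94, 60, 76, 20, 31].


Initial: [94, 60, 76, 20, 31]
Pass 1: [60, 76, 20, 31, 94] (4 swaps)

After 1 pass: [60, 76, 20, 31, 94]


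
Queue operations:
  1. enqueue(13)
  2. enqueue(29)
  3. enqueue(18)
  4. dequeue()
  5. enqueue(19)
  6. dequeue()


enqueue(13) -> [13]
enqueue(29) -> [13, 29]
enqueue(18) -> [13, 29, 18]
dequeue()->13, [29, 18]
enqueue(19) -> [29, 18, 19]
dequeue()->29, [18, 19]

Final queue: [18, 19]


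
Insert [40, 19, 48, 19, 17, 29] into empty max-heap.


Insert 40: [40]
Insert 19: [40, 19]
Insert 48: [48, 19, 40]
Insert 19: [48, 19, 40, 19]
Insert 17: [48, 19, 40, 19, 17]
Insert 29: [48, 19, 40, 19, 17, 29]

Final heap: [48, 19, 40, 19, 17, 29]


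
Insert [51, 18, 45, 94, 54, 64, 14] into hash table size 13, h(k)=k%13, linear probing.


Insert 51: h=12 -> slot 12
Insert 18: h=5 -> slot 5
Insert 45: h=6 -> slot 6
Insert 94: h=3 -> slot 3
Insert 54: h=2 -> slot 2
Insert 64: h=12, 1 probes -> slot 0
Insert 14: h=1 -> slot 1

Table: [64, 14, 54, 94, None, 18, 45, None, None, None, None, None, 51]


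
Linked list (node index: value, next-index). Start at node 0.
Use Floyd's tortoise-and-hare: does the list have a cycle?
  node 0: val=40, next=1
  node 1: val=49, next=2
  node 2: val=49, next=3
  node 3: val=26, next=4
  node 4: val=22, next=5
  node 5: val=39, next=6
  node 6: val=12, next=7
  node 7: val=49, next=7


Floyd's tortoise (slow, +1) and hare (fast, +2):
  init: slow=0, fast=0
  step 1: slow=1, fast=2
  step 2: slow=2, fast=4
  step 3: slow=3, fast=6
  step 4: slow=4, fast=7
  step 5: slow=5, fast=7
  step 6: slow=6, fast=7
  step 7: slow=7, fast=7
  slow == fast at node 7: cycle detected

Cycle: yes


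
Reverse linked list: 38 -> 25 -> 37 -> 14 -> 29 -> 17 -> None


Step 1: curr=38, set curr.next=prev(None) | reversed so far: 38
Step 2: curr=25, set curr.next=prev(38) | reversed so far: 25 -> 38
Step 3: curr=37, set curr.next=prev(25) | reversed so far: 37 -> 25 -> 38
Step 4: curr=14, set curr.next=prev(37) | reversed so far: 14 -> 37 -> 25 -> 38
Step 5: curr=29, set curr.next=prev(14) | reversed so far: 29 -> 14 -> 37 -> 25 -> 38
Step 6: curr=17, set curr.next=prev(29) | reversed so far: 17 -> 29 -> 14 -> 37 -> 25 -> 38

17 -> 29 -> 14 -> 37 -> 25 -> 38 -> None


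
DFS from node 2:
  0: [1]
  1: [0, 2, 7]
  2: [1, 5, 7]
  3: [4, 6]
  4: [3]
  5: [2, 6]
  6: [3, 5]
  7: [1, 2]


Visit 2, push [7, 5, 1]
Visit 1, push [7, 0]
Visit 0, push []
Visit 7, push []
Visit 5, push [6]
Visit 6, push [3]
Visit 3, push [4]
Visit 4, push []

DFS order: [2, 1, 0, 7, 5, 6, 3, 4]


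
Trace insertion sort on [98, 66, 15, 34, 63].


Initial: [98, 66, 15, 34, 63]
Insert 66: [66, 98, 15, 34, 63]
Insert 15: [15, 66, 98, 34, 63]
Insert 34: [15, 34, 66, 98, 63]
Insert 63: [15, 34, 63, 66, 98]

Sorted: [15, 34, 63, 66, 98]


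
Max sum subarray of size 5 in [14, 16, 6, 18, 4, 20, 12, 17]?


[0:5]: 58
[1:6]: 64
[2:7]: 60
[3:8]: 71

Max: 71 at [3:8]


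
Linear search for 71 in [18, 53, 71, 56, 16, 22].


i=0: 18!=71
i=1: 53!=71
i=2: 71==71 found!

Found at 2, 3 comps


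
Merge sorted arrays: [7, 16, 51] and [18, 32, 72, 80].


Take 7 from A
Take 16 from A
Take 18 from B
Take 32 from B
Take 51 from A

Merged: [7, 16, 18, 32, 51, 72, 80]


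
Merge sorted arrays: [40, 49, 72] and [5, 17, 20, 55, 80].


Take 5 from B
Take 17 from B
Take 20 from B
Take 40 from A
Take 49 from A
Take 55 from B
Take 72 from A

Merged: [5, 17, 20, 40, 49, 55, 72, 80]


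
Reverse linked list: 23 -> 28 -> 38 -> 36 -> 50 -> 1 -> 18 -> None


Step 1: curr=23, set curr.next=prev(None) | reversed so far: 23
Step 2: curr=28, set curr.next=prev(23) | reversed so far: 28 -> 23
Step 3: curr=38, set curr.next=prev(28) | reversed so far: 38 -> 28 -> 23
Step 4: curr=36, set curr.next=prev(38) | reversed so far: 36 -> 38 -> 28 -> 23
Step 5: curr=50, set curr.next=prev(36) | reversed so far: 50 -> 36 -> 38 -> 28 -> 23
Step 6: curr=1, set curr.next=prev(50) | reversed so far: 1 -> 50 -> 36 -> 38 -> 28 -> 23
Step 7: curr=18, set curr.next=prev(1) | reversed so far: 18 -> 1 -> 50 -> 36 -> 38 -> 28 -> 23

18 -> 1 -> 50 -> 36 -> 38 -> 28 -> 23 -> None


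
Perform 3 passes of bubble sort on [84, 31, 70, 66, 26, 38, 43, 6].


Initial: [84, 31, 70, 66, 26, 38, 43, 6]
Pass 1: [31, 70, 66, 26, 38, 43, 6, 84] (7 swaps)
Pass 2: [31, 66, 26, 38, 43, 6, 70, 84] (5 swaps)
Pass 3: [31, 26, 38, 43, 6, 66, 70, 84] (4 swaps)

After 3 passes: [31, 26, 38, 43, 6, 66, 70, 84]


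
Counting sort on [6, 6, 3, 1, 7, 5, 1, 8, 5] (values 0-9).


Input: [6, 6, 3, 1, 7, 5, 1, 8, 5]
Counts: [0, 2, 0, 1, 0, 2, 2, 1, 1, 0]

Sorted: [1, 1, 3, 5, 5, 6, 6, 7, 8]


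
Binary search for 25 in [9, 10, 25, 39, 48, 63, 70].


Step 1: lo=0, hi=6, mid=3, val=39
Step 2: lo=0, hi=2, mid=1, val=10
Step 3: lo=2, hi=2, mid=2, val=25

Found at index 2


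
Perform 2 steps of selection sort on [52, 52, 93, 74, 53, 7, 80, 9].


Initial: [52, 52, 93, 74, 53, 7, 80, 9]
Step 1: min=7 at 5
  Swap: [7, 52, 93, 74, 53, 52, 80, 9]
Step 2: min=9 at 7
  Swap: [7, 9, 93, 74, 53, 52, 80, 52]

After 2 steps: [7, 9, 93, 74, 53, 52, 80, 52]


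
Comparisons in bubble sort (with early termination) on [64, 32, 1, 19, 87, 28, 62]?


Algorithm: bubble sort (with early termination)
Input: [64, 32, 1, 19, 87, 28, 62]
Sorted: [1, 19, 28, 32, 62, 64, 87]

18


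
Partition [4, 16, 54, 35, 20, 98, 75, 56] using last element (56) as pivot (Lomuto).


Pivot: 56
  4 <= 56: advance i (no swap)
  16 <= 56: advance i (no swap)
  54 <= 56: advance i (no swap)
  35 <= 56: advance i (no swap)
  20 <= 56: advance i (no swap)
Place pivot at 5: [4, 16, 54, 35, 20, 56, 75, 98]

Partitioned: [4, 16, 54, 35, 20, 56, 75, 98]


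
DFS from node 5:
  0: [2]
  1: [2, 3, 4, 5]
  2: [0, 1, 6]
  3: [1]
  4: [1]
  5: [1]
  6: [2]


Visit 5, push [1]
Visit 1, push [4, 3, 2]
Visit 2, push [6, 0]
Visit 0, push []
Visit 6, push []
Visit 3, push []
Visit 4, push []

DFS order: [5, 1, 2, 0, 6, 3, 4]


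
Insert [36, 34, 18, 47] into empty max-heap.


Insert 36: [36]
Insert 34: [36, 34]
Insert 18: [36, 34, 18]
Insert 47: [47, 36, 18, 34]

Final heap: [47, 36, 18, 34]


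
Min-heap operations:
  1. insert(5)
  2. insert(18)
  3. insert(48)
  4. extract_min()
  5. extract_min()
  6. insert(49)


insert(5) -> [5]
insert(18) -> [5, 18]
insert(48) -> [5, 18, 48]
extract_min()->5, [18, 48]
extract_min()->18, [48]
insert(49) -> [48, 49]

Final heap: [48, 49]


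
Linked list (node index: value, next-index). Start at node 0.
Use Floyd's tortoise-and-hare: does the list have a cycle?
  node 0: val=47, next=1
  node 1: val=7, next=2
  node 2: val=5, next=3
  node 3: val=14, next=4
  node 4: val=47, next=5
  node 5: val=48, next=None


Floyd's tortoise (slow, +1) and hare (fast, +2):
  init: slow=0, fast=0
  step 1: slow=1, fast=2
  step 2: slow=2, fast=4
  step 3: fast 4->5->None, no cycle

Cycle: no


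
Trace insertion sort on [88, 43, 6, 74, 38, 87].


Initial: [88, 43, 6, 74, 38, 87]
Insert 43: [43, 88, 6, 74, 38, 87]
Insert 6: [6, 43, 88, 74, 38, 87]
Insert 74: [6, 43, 74, 88, 38, 87]
Insert 38: [6, 38, 43, 74, 88, 87]
Insert 87: [6, 38, 43, 74, 87, 88]

Sorted: [6, 38, 43, 74, 87, 88]


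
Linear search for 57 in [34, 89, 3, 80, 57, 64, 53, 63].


i=0: 34!=57
i=1: 89!=57
i=2: 3!=57
i=3: 80!=57
i=4: 57==57 found!

Found at 4, 5 comps


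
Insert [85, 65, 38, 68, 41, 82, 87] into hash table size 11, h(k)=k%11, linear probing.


Insert 85: h=8 -> slot 8
Insert 65: h=10 -> slot 10
Insert 38: h=5 -> slot 5
Insert 68: h=2 -> slot 2
Insert 41: h=8, 1 probes -> slot 9
Insert 82: h=5, 1 probes -> slot 6
Insert 87: h=10, 1 probes -> slot 0

Table: [87, None, 68, None, None, 38, 82, None, 85, 41, 65]


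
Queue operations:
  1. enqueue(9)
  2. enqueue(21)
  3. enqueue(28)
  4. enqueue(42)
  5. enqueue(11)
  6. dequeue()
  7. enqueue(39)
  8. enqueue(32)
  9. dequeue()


enqueue(9) -> [9]
enqueue(21) -> [9, 21]
enqueue(28) -> [9, 21, 28]
enqueue(42) -> [9, 21, 28, 42]
enqueue(11) -> [9, 21, 28, 42, 11]
dequeue()->9, [21, 28, 42, 11]
enqueue(39) -> [21, 28, 42, 11, 39]
enqueue(32) -> [21, 28, 42, 11, 39, 32]
dequeue()->21, [28, 42, 11, 39, 32]

Final queue: [28, 42, 11, 39, 32]


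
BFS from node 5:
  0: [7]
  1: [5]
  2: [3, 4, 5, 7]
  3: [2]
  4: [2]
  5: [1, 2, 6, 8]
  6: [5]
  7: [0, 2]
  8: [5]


Visit 5, enqueue [1, 2, 6, 8]
Visit 1, enqueue []
Visit 2, enqueue [3, 4, 7]
Visit 6, enqueue []
Visit 8, enqueue []
Visit 3, enqueue []
Visit 4, enqueue []
Visit 7, enqueue [0]
Visit 0, enqueue []

BFS order: [5, 1, 2, 6, 8, 3, 4, 7, 0]


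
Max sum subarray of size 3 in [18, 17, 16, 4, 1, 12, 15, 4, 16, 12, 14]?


[0:3]: 51
[1:4]: 37
[2:5]: 21
[3:6]: 17
[4:7]: 28
[5:8]: 31
[6:9]: 35
[7:10]: 32
[8:11]: 42

Max: 51 at [0:3]


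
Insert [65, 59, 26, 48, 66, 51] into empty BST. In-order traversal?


Insert 65: root
Insert 59: L from 65
Insert 26: L from 65 -> L from 59
Insert 48: L from 65 -> L from 59 -> R from 26
Insert 66: R from 65
Insert 51: L from 65 -> L from 59 -> R from 26 -> R from 48

In-order: [26, 48, 51, 59, 65, 66]


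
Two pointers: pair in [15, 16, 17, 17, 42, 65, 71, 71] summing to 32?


lo=0(15)+hi=7(71)=86
lo=0(15)+hi=6(71)=86
lo=0(15)+hi=5(65)=80
lo=0(15)+hi=4(42)=57
lo=0(15)+hi=3(17)=32

Yes: 15+17=32


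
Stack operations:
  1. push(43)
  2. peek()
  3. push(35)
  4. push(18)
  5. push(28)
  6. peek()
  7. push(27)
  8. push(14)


push(43) -> [43]
peek()->43
push(35) -> [43, 35]
push(18) -> [43, 35, 18]
push(28) -> [43, 35, 18, 28]
peek()->28
push(27) -> [43, 35, 18, 28, 27]
push(14) -> [43, 35, 18, 28, 27, 14]

Final stack: [43, 35, 18, 28, 27, 14]


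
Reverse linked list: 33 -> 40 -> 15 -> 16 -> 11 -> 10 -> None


Step 1: curr=33, set curr.next=prev(None) | reversed so far: 33
Step 2: curr=40, set curr.next=prev(33) | reversed so far: 40 -> 33
Step 3: curr=15, set curr.next=prev(40) | reversed so far: 15 -> 40 -> 33
Step 4: curr=16, set curr.next=prev(15) | reversed so far: 16 -> 15 -> 40 -> 33
Step 5: curr=11, set curr.next=prev(16) | reversed so far: 11 -> 16 -> 15 -> 40 -> 33
Step 6: curr=10, set curr.next=prev(11) | reversed so far: 10 -> 11 -> 16 -> 15 -> 40 -> 33

10 -> 11 -> 16 -> 15 -> 40 -> 33 -> None


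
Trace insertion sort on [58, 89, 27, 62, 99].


Initial: [58, 89, 27, 62, 99]
Insert 89: [58, 89, 27, 62, 99]
Insert 27: [27, 58, 89, 62, 99]
Insert 62: [27, 58, 62, 89, 99]
Insert 99: [27, 58, 62, 89, 99]

Sorted: [27, 58, 62, 89, 99]


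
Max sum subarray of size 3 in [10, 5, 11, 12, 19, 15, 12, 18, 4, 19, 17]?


[0:3]: 26
[1:4]: 28
[2:5]: 42
[3:6]: 46
[4:7]: 46
[5:8]: 45
[6:9]: 34
[7:10]: 41
[8:11]: 40

Max: 46 at [3:6]


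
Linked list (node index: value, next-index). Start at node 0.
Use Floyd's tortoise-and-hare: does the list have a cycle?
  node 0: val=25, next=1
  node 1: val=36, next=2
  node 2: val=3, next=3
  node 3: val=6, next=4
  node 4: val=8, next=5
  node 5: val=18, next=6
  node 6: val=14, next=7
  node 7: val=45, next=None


Floyd's tortoise (slow, +1) and hare (fast, +2):
  init: slow=0, fast=0
  step 1: slow=1, fast=2
  step 2: slow=2, fast=4
  step 3: slow=3, fast=6
  step 4: fast 6->7->None, no cycle

Cycle: no


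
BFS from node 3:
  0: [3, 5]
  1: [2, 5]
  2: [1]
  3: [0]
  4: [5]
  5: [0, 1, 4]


Visit 3, enqueue [0]
Visit 0, enqueue [5]
Visit 5, enqueue [1, 4]
Visit 1, enqueue [2]
Visit 4, enqueue []
Visit 2, enqueue []

BFS order: [3, 0, 5, 1, 4, 2]


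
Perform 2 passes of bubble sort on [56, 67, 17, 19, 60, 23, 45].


Initial: [56, 67, 17, 19, 60, 23, 45]
Pass 1: [56, 17, 19, 60, 23, 45, 67] (5 swaps)
Pass 2: [17, 19, 56, 23, 45, 60, 67] (4 swaps)

After 2 passes: [17, 19, 56, 23, 45, 60, 67]


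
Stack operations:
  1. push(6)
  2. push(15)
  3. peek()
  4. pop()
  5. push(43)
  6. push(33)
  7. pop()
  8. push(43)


push(6) -> [6]
push(15) -> [6, 15]
peek()->15
pop()->15, [6]
push(43) -> [6, 43]
push(33) -> [6, 43, 33]
pop()->33, [6, 43]
push(43) -> [6, 43, 43]

Final stack: [6, 43, 43]


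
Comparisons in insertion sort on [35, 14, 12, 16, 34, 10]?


Algorithm: insertion sort
Input: [35, 14, 12, 16, 34, 10]
Sorted: [10, 12, 14, 16, 34, 35]

12


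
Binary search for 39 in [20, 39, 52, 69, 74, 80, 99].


Step 1: lo=0, hi=6, mid=3, val=69
Step 2: lo=0, hi=2, mid=1, val=39

Found at index 1


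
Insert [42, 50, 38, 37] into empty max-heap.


Insert 42: [42]
Insert 50: [50, 42]
Insert 38: [50, 42, 38]
Insert 37: [50, 42, 38, 37]

Final heap: [50, 42, 38, 37]


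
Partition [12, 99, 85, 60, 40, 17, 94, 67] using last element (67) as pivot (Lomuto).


Pivot: 67
  12 <= 67: advance i (no swap)
  60 <= 67: swap -> [12, 60, 85, 99, 40, 17, 94, 67]
  40 <= 67: swap -> [12, 60, 40, 99, 85, 17, 94, 67]
  17 <= 67: swap -> [12, 60, 40, 17, 85, 99, 94, 67]
Place pivot at 4: [12, 60, 40, 17, 67, 99, 94, 85]

Partitioned: [12, 60, 40, 17, 67, 99, 94, 85]


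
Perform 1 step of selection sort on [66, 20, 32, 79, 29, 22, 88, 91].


Initial: [66, 20, 32, 79, 29, 22, 88, 91]
Step 1: min=20 at 1
  Swap: [20, 66, 32, 79, 29, 22, 88, 91]

After 1 step: [20, 66, 32, 79, 29, 22, 88, 91]


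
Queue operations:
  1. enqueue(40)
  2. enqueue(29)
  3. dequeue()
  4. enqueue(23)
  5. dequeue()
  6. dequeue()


enqueue(40) -> [40]
enqueue(29) -> [40, 29]
dequeue()->40, [29]
enqueue(23) -> [29, 23]
dequeue()->29, [23]
dequeue()->23, []

Final queue: []


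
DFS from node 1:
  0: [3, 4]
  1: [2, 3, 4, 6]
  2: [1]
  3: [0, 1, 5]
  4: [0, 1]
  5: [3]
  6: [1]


Visit 1, push [6, 4, 3, 2]
Visit 2, push []
Visit 3, push [5, 0]
Visit 0, push [4]
Visit 4, push []
Visit 5, push []
Visit 6, push []

DFS order: [1, 2, 3, 0, 4, 5, 6]


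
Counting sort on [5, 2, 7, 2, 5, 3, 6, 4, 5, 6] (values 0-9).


Input: [5, 2, 7, 2, 5, 3, 6, 4, 5, 6]
Counts: [0, 0, 2, 1, 1, 3, 2, 1, 0, 0]

Sorted: [2, 2, 3, 4, 5, 5, 5, 6, 6, 7]
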